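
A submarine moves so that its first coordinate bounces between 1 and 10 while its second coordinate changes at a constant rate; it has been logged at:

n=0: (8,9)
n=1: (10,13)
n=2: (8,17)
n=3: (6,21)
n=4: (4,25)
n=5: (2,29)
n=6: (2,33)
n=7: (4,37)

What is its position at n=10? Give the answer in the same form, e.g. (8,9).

The first coordinate reflects between 1 and 10, moving 2 per step.
  step 8: 4 → 6
  step 9: 6 → 8
  step 10: 8 → 10
The second coordinate changes by +4 each step: at step 10 it is 49.

(10,49)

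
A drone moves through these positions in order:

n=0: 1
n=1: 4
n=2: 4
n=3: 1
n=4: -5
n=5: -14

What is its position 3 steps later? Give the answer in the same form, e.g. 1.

-59

Taking differences between consecutive positions: +3, +0, -3, -6, -9. These grow by -3 each step.
step 6: -14 − 12 → -26
step 7: -26 − 15 → -41
step 8: -41 − 18 → -59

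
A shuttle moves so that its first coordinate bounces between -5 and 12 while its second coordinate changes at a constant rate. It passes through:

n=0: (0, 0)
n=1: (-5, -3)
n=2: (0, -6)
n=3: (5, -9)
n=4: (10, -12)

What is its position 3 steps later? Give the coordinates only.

(-1, -21)

The first coordinate travels 5 per step and bounces off the walls at -5 and 12.
  step 5: 10 → 9
  step 6: 9 → 4
  step 7: 4 → -1
The second coordinate changes by -3 each step: at step 7 it is -21.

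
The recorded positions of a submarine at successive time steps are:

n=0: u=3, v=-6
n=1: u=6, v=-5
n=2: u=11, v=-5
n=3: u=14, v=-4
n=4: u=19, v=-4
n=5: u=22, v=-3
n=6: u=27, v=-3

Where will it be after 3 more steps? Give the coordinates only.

u=38, v=-1

Differencing gives (+3,+1), (+5,+0), (+3,+1), (+5,+0), (+3,+1), (+5,+0). This is the pattern (+3,+1), (+5,+0) repeated.
step 7: apply (+3,+1) → u=30, v=-2
step 8: apply (+5,+0) → u=35, v=-2
step 9: apply (+3,+1) → u=38, v=-1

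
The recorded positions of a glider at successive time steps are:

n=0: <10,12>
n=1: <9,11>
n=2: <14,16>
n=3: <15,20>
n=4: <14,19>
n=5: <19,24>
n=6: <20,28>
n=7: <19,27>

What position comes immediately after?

Step-to-step displacements: <-1,-1>, <+5,+5>, <+1,+4>, <-1,-1>, <+5,+5>, <+1,+4>, <-1,-1> — a repeating cycle of length 3.
step 8: apply <+5,+5> → <24,32>

<24,32>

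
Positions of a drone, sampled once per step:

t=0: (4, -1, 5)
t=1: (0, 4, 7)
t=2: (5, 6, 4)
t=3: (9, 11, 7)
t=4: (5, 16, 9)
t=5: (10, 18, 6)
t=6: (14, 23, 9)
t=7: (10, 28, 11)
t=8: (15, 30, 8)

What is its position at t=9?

The moves between consecutive positions are (-4, +5, +2), (+5, +2, -3), (+4, +5, +3), (-4, +5, +2), (+5, +2, -3), (+4, +5, +3), (-4, +5, +2), (+5, +2, -3); they repeat the 3-cycle [(-4, +5, +2), (+5, +2, -3), (+4, +5, +3)].
step 9: apply (+4, +5, +3) → (19, 35, 11)

(19, 35, 11)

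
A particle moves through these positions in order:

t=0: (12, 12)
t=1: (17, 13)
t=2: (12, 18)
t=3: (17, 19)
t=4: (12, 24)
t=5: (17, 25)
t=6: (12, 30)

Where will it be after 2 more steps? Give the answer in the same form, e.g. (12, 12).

Step-to-step displacements: (+5, +1), (-5, +5), (+5, +1), (-5, +5), (+5, +1), (-5, +5) — a repeating cycle of length 2.
step 7: apply (+5, +1) → (17, 31)
step 8: apply (-5, +5) → (12, 36)

(12, 36)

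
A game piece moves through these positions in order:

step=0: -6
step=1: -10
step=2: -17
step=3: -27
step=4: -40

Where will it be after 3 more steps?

First differences are -4, -7, -10, -13; their common second difference is -3 (constant acceleration).
step 5: -40 − 16 → -56
step 6: -56 − 19 → -75
step 7: -75 − 22 → -97

-97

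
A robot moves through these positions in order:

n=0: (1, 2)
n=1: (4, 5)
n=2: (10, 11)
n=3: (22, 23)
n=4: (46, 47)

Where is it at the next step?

Consecutive displacements (+3, +3), (+6, +6), (+12, +12), (+24, +24) scale by a factor of 2 each step.
step 5: (46, 47) + (+48, +48) → (94, 95)

(94, 95)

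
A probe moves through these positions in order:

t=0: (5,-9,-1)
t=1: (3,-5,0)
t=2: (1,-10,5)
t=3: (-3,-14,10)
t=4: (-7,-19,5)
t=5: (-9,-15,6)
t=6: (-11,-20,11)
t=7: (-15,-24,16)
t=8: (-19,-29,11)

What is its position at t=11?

The moves between consecutive positions are (-2,+4,+1), (-2,-5,+5), (-4,-4,+5), (-4,-5,-5), (-2,+4,+1), (-2,-5,+5), (-4,-4,+5), (-4,-5,-5); they repeat the 4-cycle [(-2,+4,+1), (-2,-5,+5), (-4,-4,+5), (-4,-5,-5)].
step 9: apply (-2,+4,+1) → (-21,-25,12)
step 10: apply (-2,-5,+5) → (-23,-30,17)
step 11: apply (-4,-4,+5) → (-27,-34,22)

(-27,-34,22)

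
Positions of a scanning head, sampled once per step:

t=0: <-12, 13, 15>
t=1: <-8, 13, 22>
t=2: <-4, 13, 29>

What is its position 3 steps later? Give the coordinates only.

<8, 13, 50>

Constant displacement of <+4, +0, +7> per step.
step 3: <-4, 13, 29> + <+4, +0, +7> → <0, 13, 36>
step 4: <0, 13, 36> + <+4, +0, +7> → <4, 13, 43>
step 5: <4, 13, 43> + <+4, +0, +7> → <8, 13, 50>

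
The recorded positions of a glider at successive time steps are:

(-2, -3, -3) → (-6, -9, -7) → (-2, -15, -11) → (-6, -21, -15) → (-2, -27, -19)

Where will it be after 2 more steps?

First: cycles through -2, -6 every 2 steps. Step 6 lands at position 0 of the cycle → -2.
Second: linear, -6 per step → -39 at step 6.
Third: linear, -4 per step → -27 at step 6.

(-2, -39, -27)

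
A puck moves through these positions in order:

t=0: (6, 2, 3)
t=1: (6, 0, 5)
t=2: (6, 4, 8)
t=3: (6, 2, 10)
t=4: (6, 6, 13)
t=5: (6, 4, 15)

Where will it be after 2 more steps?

(6, 6, 20)

The moves between consecutive positions are (+0, -2, +2), (+0, +4, +3), (+0, -2, +2), (+0, +4, +3), (+0, -2, +2); they repeat the 2-cycle [(+0, -2, +2), (+0, +4, +3)].
step 6: apply (+0, +4, +3) → (6, 8, 18)
step 7: apply (+0, -2, +2) → (6, 6, 20)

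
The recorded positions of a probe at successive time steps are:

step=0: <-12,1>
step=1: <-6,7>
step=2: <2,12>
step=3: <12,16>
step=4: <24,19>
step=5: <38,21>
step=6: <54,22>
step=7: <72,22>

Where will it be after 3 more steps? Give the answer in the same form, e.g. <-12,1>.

Successive displacements: <+6,+6>, <+8,+5>, <+10,+4>, <+12,+3>, <+14,+2>, <+16,+1>, <+18,+0> — each changes by <+2,-1>.
step 8: <72,22> + <+20,-1> → <92,21>
step 9: <92,21> + <+22,-2> → <114,19>
step 10: <114,19> + <+24,-3> → <138,16>

<138,16>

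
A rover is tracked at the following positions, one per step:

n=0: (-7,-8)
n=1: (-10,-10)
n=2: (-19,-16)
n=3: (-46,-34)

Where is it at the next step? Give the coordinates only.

Step-to-step displacements: (-3,-2), (-9,-6), (-27,-18); each is 3× the previous.
step 4: (-46,-34) + (-81,-54) → (-127,-88)

(-127,-88)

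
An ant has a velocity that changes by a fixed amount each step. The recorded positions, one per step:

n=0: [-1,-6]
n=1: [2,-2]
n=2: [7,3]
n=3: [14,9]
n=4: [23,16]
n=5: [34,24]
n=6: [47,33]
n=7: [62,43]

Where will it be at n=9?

[98,66]

Successive displacements: [+3,+4], [+5,+5], [+7,+6], [+9,+7], [+11,+8], [+13,+9], [+15,+10] — each changes by [+2,+1].
step 8: [62,43] + [+17,+11] → [79,54]
step 9: [79,54] + [+19,+12] → [98,66]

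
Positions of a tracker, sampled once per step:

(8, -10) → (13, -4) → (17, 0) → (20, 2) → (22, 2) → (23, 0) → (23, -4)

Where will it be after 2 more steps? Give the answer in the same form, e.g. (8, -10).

Successive displacements: (+5, +6), (+4, +4), (+3, +2), (+2, +0), (+1, -2), (+0, -4) — each changes by (-1, -2).
step 7: (23, -4) + (-1, -6) → (22, -10)
step 8: (22, -10) + (-2, -8) → (20, -18)

(20, -18)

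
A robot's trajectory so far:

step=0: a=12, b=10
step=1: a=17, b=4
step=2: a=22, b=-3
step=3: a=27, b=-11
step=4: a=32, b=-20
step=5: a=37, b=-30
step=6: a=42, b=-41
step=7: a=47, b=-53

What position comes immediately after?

a=52, b=-66

Taking differences between consecutive positions: (+5, -6), (+5, -7), (+5, -8), (+5, -9), (+5, -10), (+5, -11), (+5, -12). These grow by (+0, -1) each step.
step 8: a=47, b=-53 + (+5, -13) → a=52, b=-66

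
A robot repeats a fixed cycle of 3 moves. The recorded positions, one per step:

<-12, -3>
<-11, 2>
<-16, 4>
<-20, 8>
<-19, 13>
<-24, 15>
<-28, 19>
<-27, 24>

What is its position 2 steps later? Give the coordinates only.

<-36, 30>

Differencing gives <+1, +5>, <-5, +2>, <-4, +4>, <+1, +5>, <-5, +2>, <-4, +4>, <+1, +5>. This is the pattern <+1, +5>, <-5, +2>, <-4, +4> repeated.
step 8: apply <-5, +2> → <-32, 26>
step 9: apply <-4, +4> → <-36, 30>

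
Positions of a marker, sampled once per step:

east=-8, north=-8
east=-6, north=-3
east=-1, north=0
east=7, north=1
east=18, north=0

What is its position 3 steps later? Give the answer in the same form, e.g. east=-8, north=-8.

First differences are (+2,+5), (+5,+3), (+8,+1), (+11,-1); their common second difference is (+3,-2) (constant acceleration).
step 5: east=18, north=0 + (+14,-3) → east=32, north=-3
step 6: east=32, north=-3 + (+17,-5) → east=49, north=-8
step 7: east=49, north=-8 + (+20,-7) → east=69, north=-15

east=69, north=-15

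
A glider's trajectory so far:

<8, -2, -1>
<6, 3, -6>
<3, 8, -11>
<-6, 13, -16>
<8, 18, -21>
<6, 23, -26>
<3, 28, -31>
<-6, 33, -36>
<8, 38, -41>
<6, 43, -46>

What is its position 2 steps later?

First: cycles through 8, 6, 3, -6 every 4 steps. Step 11 lands at position 3 of the cycle → -6.
Second: linear, +5 per step → 53 at step 11.
Third: linear, -5 per step → -56 at step 11.

<-6, 53, -56>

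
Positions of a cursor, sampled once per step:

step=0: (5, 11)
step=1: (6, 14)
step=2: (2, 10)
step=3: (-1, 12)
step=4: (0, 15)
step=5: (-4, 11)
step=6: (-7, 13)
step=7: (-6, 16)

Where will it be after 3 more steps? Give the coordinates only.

The moves between consecutive positions are (+1, +3), (-4, -4), (-3, +2), (+1, +3), (-4, -4), (-3, +2), (+1, +3); they repeat the 3-cycle [(+1, +3), (-4, -4), (-3, +2)].
step 8: apply (-4, -4) → (-10, 12)
step 9: apply (-3, +2) → (-13, 14)
step 10: apply (+1, +3) → (-12, 17)

(-12, 17)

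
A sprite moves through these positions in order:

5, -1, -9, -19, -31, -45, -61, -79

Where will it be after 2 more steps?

-121

First differences are -6, -8, -10, -12, -14, -16, -18; their common second difference is -2 (constant acceleration).
step 8: -79 − 20 → -99
step 9: -99 − 22 → -121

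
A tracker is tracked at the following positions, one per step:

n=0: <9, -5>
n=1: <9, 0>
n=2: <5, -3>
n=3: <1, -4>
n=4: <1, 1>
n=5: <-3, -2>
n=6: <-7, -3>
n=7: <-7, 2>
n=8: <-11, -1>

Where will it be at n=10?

<-15, 3>

The moves between consecutive positions are <+0, +5>, <-4, -3>, <-4, -1>, <+0, +5>, <-4, -3>, <-4, -1>, <+0, +5>, <-4, -3>; they repeat the 3-cycle [<+0, +5>, <-4, -3>, <-4, -1>].
step 9: apply <-4, -1> → <-15, -2>
step 10: apply <+0, +5> → <-15, 3>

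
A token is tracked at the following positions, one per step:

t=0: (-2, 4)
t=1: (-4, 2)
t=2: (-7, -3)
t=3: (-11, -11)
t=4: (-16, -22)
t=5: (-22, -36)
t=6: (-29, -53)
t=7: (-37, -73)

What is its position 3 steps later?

Successive displacements: (-2, -2), (-3, -5), (-4, -8), (-5, -11), (-6, -14), (-7, -17), (-8, -20) — each changes by (-1, -3).
step 8: (-37, -73) + (-9, -23) → (-46, -96)
step 9: (-46, -96) + (-10, -26) → (-56, -122)
step 10: (-56, -122) + (-11, -29) → (-67, -151)

(-67, -151)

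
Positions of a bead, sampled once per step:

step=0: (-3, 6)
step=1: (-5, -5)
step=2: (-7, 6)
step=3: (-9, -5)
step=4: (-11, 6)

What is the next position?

First: linear, -2 per step → -13 at step 5.
Second: cycles through 6, -5 every 2 steps. Step 5 lands at position 1 of the cycle → -5.

(-13, -5)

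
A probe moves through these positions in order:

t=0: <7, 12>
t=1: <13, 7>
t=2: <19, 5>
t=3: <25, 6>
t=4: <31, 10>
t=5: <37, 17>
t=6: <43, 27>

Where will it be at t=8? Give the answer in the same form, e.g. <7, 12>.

<55, 56>

Successive displacements: <+6, -5>, <+6, -2>, <+6, +1>, <+6, +4>, <+6, +7>, <+6, +10> — each changes by <+0, +3>.
step 7: <43, 27> + <+6, +13> → <49, 40>
step 8: <49, 40> + <+6, +16> → <55, 56>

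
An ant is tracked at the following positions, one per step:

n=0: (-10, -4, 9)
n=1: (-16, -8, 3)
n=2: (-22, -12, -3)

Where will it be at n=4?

Constant displacement of (-6, -4, -6) per step.
step 3: (-22, -12, -3) + (-6, -4, -6) → (-28, -16, -9)
step 4: (-28, -16, -9) + (-6, -4, -6) → (-34, -20, -15)

(-34, -20, -15)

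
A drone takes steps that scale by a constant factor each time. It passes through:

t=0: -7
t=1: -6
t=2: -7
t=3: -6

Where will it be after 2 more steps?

Step-to-step displacements: +1, -1, +1; each is -1× the previous.
step 4: -6 − 1 → -7
step 5: -7 + 1 → -6

-6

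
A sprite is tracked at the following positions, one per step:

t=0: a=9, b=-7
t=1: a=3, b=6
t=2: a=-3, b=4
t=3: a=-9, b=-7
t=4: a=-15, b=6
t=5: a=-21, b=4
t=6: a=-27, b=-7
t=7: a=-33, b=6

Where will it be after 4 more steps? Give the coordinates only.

a=-57, b=4

A: linear, -6 per step → -57 at step 11.
B: cycles through -7, 6, 4 every 3 steps. Step 11 lands at position 2 of the cycle → 4.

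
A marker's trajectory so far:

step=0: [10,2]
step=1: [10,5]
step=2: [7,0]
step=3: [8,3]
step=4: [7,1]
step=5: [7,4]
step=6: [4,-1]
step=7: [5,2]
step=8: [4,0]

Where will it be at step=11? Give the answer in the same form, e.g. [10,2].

Differencing gives [+0,+3], [-3,-5], [+1,+3], [-1,-2], [+0,+3], [-3,-5], [+1,+3], [-1,-2]. This is the pattern [+0,+3], [-3,-5], [+1,+3], [-1,-2] repeated.
step 9: apply [+0,+3] → [4,3]
step 10: apply [-3,-5] → [1,-2]
step 11: apply [+1,+3] → [2,1]

[2,1]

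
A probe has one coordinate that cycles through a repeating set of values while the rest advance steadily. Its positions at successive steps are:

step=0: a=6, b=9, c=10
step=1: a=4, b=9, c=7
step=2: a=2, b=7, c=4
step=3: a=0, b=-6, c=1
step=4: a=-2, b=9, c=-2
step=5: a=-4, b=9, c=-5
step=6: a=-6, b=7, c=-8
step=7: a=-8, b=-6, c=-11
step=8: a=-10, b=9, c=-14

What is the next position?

a=-12, b=9, c=-17

A: linear, -2 per step → -12 at step 9.
B: cycles through 9, 9, 7, -6 every 4 steps. Step 9 lands at position 1 of the cycle → 9.
C: linear, -3 per step → -17 at step 9.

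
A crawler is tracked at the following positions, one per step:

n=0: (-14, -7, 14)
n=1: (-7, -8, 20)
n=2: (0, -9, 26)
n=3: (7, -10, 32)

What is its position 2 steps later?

(21, -12, 44)

Each step adds (+7, -1, +6) to the position.
step 4: (7, -10, 32) + (+7, -1, +6) → (14, -11, 38)
step 5: (14, -11, 38) + (+7, -1, +6) → (21, -12, 44)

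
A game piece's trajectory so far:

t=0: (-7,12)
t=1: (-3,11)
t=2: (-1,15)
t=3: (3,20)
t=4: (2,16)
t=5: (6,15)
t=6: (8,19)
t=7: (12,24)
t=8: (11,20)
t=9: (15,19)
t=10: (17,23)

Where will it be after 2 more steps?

(20,24)

The moves between consecutive positions are (+4,-1), (+2,+4), (+4,+5), (-1,-4), (+4,-1), (+2,+4), (+4,+5), (-1,-4), (+4,-1), (+2,+4); they repeat the 4-cycle [(+4,-1), (+2,+4), (+4,+5), (-1,-4)].
step 11: apply (+4,+5) → (21,28)
step 12: apply (-1,-4) → (20,24)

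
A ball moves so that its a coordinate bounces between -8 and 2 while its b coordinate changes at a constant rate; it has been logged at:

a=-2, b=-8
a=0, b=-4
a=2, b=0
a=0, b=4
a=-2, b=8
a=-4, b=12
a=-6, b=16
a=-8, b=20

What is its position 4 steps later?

a=0, b=36

The a coordinate travels 2 per step and bounces off the walls at -8 and 2.
  step 8: -8 → -6
  step 9: -6 → -4
  step 10: -4 → -2
  step 11: -2 → 0
The b coordinate changes by +4 each step: at step 11 it is 36.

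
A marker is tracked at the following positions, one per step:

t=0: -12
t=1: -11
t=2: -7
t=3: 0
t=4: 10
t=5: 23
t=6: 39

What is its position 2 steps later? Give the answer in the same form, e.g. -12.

Successive displacements: +1, +4, +7, +10, +13, +16 — each changes by +3.
step 7: 39 + 19 → 58
step 8: 58 + 22 → 80

80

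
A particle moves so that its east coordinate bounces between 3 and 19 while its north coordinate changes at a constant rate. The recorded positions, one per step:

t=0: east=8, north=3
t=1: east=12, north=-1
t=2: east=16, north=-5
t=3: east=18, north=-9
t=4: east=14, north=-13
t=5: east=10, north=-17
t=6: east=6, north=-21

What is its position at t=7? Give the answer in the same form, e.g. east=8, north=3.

east=4, north=-25

The east coordinate travels 4 per step and bounces off the walls at 3 and 19.
  step 7: 6 → 4
The north coordinate changes by -4 each step: at step 7 it is -25.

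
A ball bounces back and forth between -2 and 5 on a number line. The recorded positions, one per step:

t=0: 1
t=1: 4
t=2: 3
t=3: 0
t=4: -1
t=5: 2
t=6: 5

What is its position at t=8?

The value travels 3 per step and bounces off the walls at -2 and 5.
  step 7: 5 → 2
  step 8: 2 → -1

-1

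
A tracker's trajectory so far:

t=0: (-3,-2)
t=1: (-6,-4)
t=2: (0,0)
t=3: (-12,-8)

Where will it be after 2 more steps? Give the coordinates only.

(-36,-24)

The jumps are (-3,-2), (+6,+4), (-12,-8) — a geometric progression with ratio -2.
step 4: (-12,-8) + (+24,+16) → (12,8)
step 5: (12,8) + (-48,-32) → (-36,-24)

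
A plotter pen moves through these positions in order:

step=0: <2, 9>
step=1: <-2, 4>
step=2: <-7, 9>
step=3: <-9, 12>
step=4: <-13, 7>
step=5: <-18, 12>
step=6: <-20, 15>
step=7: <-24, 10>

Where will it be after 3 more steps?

<-35, 13>

Step-to-step displacements: <-4, -5>, <-5, +5>, <-2, +3>, <-4, -5>, <-5, +5>, <-2, +3>, <-4, -5> — a repeating cycle of length 3.
step 8: apply <-5, +5> → <-29, 15>
step 9: apply <-2, +3> → <-31, 18>
step 10: apply <-4, -5> → <-35, 13>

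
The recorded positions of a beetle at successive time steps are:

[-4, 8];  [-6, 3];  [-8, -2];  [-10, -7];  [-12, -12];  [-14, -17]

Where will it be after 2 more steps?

[-18, -27]

Constant displacement of [-2, -5] per step.
step 6: [-14, -17] + [-2, -5] → [-16, -22]
step 7: [-16, -22] + [-2, -5] → [-18, -27]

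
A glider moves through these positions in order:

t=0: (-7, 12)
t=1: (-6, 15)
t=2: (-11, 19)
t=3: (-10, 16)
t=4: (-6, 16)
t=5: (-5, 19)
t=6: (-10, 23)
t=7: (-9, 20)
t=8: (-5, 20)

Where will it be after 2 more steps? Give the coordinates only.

Step-to-step displacements: (+1, +3), (-5, +4), (+1, -3), (+4, +0), (+1, +3), (-5, +4), (+1, -3), (+4, +0) — a repeating cycle of length 4.
step 9: apply (+1, +3) → (-4, 23)
step 10: apply (-5, +4) → (-9, 27)

(-9, 27)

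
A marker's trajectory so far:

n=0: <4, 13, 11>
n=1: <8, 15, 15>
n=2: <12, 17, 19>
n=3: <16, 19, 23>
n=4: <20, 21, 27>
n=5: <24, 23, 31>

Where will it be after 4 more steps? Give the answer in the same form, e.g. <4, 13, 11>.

Constant displacement of <+4, +2, +4> per step.
step 6: <24, 23, 31> + <+4, +2, +4> → <28, 25, 35>
step 7: <28, 25, 35> + <+4, +2, +4> → <32, 27, 39>
step 8: <32, 27, 39> + <+4, +2, +4> → <36, 29, 43>
step 9: <36, 29, 43> + <+4, +2, +4> → <40, 31, 47>

<40, 31, 47>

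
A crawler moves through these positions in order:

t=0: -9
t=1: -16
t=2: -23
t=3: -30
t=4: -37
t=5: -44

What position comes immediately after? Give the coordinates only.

-51

Each step adds -7 to the position.
step 6: -44 − 7 → -51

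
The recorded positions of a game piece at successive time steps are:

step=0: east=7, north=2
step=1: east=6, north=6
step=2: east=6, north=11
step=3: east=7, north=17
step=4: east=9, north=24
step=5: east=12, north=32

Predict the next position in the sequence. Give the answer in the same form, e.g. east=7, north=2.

Taking differences between consecutive positions: (-1, +4), (+0, +5), (+1, +6), (+2, +7), (+3, +8). These grow by (+1, +1) each step.
step 6: east=12, north=32 + (+4, +9) → east=16, north=41

east=16, north=41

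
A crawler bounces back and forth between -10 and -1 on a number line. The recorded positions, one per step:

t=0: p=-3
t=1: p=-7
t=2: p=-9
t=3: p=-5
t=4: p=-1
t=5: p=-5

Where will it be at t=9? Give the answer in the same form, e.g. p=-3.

The value travels 4 per step and bounces off the walls at -10 and -1.
  step 6: -5 → -9
  step 7: -9 → -7
  step 8: -7 → -3
  step 9: -3 → -3

p=-3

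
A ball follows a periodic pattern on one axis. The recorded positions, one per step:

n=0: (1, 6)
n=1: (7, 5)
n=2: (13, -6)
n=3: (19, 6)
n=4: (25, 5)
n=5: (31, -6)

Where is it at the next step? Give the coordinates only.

First: linear, +6 per step → 37 at step 6.
Second: cycles through 6, 5, -6 every 3 steps. Step 6 lands at position 0 of the cycle → 6.

(37, 6)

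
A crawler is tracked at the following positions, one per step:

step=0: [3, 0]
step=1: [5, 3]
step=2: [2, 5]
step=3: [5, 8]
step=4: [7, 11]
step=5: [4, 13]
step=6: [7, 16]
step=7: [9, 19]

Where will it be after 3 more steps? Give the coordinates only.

The moves between consecutive positions are [+2, +3], [-3, +2], [+3, +3], [+2, +3], [-3, +2], [+3, +3], [+2, +3]; they repeat the 3-cycle [[+2, +3], [-3, +2], [+3, +3]].
step 8: apply [-3, +2] → [6, 21]
step 9: apply [+3, +3] → [9, 24]
step 10: apply [+2, +3] → [11, 27]

[11, 27]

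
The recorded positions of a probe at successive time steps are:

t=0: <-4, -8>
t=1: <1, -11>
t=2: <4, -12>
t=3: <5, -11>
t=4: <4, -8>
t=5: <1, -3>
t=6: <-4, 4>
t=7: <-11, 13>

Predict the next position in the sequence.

Taking differences between consecutive positions: <+5, -3>, <+3, -1>, <+1, +1>, <-1, +3>, <-3, +5>, <-5, +7>, <-7, +9>. These grow by <-2, +2> each step.
step 8: <-11, 13> + <-9, +11> → <-20, 24>

<-20, 24>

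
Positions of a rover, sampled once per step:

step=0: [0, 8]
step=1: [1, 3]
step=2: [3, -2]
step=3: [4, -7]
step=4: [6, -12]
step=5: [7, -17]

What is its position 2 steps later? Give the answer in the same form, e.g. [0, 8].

Differencing gives [+1, -5], [+2, -5], [+1, -5], [+2, -5], [+1, -5]. This is the pattern [+1, -5], [+2, -5] repeated.
step 6: apply [+2, -5] → [9, -22]
step 7: apply [+1, -5] → [10, -27]

[10, -27]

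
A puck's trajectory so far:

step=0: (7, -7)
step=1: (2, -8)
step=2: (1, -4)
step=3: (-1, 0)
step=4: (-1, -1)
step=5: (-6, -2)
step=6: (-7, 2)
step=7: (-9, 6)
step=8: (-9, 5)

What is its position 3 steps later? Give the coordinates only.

Differencing gives (-5, -1), (-1, +4), (-2, +4), (+0, -1), (-5, -1), (-1, +4), (-2, +4), (+0, -1). This is the pattern (-5, -1), (-1, +4), (-2, +4), (+0, -1) repeated.
step 9: apply (-5, -1) → (-14, 4)
step 10: apply (-1, +4) → (-15, 8)
step 11: apply (-2, +4) → (-17, 12)

(-17, 12)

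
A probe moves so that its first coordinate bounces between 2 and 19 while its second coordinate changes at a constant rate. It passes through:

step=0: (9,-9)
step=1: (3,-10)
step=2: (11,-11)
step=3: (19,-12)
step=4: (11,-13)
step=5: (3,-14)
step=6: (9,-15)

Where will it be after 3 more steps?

(5,-18)

The first coordinate travels 8 per step and bounces off the walls at 2 and 19.
  step 7: 9 → 17
  step 8: 17 → 13
  step 9: 13 → 5
The second coordinate changes by -1 each step: at step 9 it is -18.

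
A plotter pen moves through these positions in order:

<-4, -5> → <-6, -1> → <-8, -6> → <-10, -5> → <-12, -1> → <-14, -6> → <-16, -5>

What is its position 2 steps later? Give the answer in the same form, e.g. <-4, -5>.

<-20, -6>

First: linear, -2 per step → -20 at step 8.
Second: cycles through -5, -1, -6 every 3 steps. Step 8 lands at position 2 of the cycle → -6.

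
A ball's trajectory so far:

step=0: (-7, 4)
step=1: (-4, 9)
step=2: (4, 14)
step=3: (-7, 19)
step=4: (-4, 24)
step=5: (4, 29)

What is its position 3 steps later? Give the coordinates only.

The first coordinate repeats the cycle [-7, -4, 4] with period 3; step 8 mod 3 = 2, giving 4.
The second coordinate changes by +5 each step, so at step 8 it is 4 + 8·(5) = 44.

(4, 44)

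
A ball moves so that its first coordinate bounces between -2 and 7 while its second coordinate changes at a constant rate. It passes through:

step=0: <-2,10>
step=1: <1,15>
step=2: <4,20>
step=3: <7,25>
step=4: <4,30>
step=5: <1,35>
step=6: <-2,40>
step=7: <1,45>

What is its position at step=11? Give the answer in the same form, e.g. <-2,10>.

The first coordinate travels 3 per step and bounces off the walls at -2 and 7.
  step 8: 1 → 4
  step 9: 4 → 7
  step 10: 7 → 4
  step 11: 4 → 1
The second coordinate changes by +5 each step: at step 11 it is 65.

<1,65>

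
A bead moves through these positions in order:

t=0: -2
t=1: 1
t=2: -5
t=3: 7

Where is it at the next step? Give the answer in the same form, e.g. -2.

The jumps are +3, -6, +12 — a geometric progression with ratio -2.
step 4: 7 − 24 → -17

-17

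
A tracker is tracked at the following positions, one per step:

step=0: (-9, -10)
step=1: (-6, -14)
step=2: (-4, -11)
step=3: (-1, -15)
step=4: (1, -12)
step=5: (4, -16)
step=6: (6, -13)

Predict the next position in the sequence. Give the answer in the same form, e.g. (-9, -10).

(9, -17)

Differencing gives (+3, -4), (+2, +3), (+3, -4), (+2, +3), (+3, -4), (+2, +3). This is the pattern (+3, -4), (+2, +3) repeated.
step 7: apply (+3, -4) → (9, -17)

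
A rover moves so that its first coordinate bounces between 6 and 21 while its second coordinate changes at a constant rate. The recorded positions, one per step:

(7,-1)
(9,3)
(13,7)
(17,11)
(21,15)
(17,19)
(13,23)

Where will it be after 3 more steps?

(11,35)

The first coordinate travels 4 per step and bounces off the walls at 6 and 21.
  step 7: 13 → 9
  step 8: 9 → 7
  step 9: 7 → 11
The second coordinate changes by +4 each step: at step 9 it is 35.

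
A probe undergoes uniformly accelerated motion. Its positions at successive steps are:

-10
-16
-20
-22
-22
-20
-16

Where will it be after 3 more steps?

First differences are -6, -4, -2, +0, +2, +4; their common second difference is +2 (constant acceleration).
step 7: -16 + 6 → -10
step 8: -10 + 8 → -2
step 9: -2 + 10 → 8

8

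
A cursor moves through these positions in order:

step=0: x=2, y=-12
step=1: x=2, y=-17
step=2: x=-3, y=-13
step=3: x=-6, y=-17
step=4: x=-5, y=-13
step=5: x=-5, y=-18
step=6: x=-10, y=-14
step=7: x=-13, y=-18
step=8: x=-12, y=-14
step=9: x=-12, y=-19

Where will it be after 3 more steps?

x=-19, y=-15

Differencing gives (+0, -5), (-5, +4), (-3, -4), (+1, +4), (+0, -5), (-5, +4), (-3, -4), (+1, +4), (+0, -5). This is the pattern (+0, -5), (-5, +4), (-3, -4), (+1, +4) repeated.
step 10: apply (-5, +4) → x=-17, y=-15
step 11: apply (-3, -4) → x=-20, y=-19
step 12: apply (+1, +4) → x=-19, y=-15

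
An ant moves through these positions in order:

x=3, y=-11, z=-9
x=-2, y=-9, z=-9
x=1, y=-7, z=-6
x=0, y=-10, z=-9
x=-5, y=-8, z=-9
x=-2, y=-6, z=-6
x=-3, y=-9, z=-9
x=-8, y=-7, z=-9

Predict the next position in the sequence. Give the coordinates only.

x=-5, y=-5, z=-6

Step-to-step displacements: (-5, +2, +0), (+3, +2, +3), (-1, -3, -3), (-5, +2, +0), (+3, +2, +3), (-1, -3, -3), (-5, +2, +0) — a repeating cycle of length 3.
step 8: apply (+3, +2, +3) → x=-5, y=-5, z=-6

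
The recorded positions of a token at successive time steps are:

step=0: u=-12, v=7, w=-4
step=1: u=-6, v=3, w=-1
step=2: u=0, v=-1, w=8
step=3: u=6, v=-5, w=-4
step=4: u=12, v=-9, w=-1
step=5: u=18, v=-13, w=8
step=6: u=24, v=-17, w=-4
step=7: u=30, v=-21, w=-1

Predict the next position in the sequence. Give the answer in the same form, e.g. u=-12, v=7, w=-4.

u=36, v=-25, w=8

The u coordinate changes by +6 each step, so at step 8 it is -12 + 8·(6) = 36.
The v coordinate changes by -4 each step, so at step 8 it is 7 + 8·(-4) = -25.
The w coordinate repeats the cycle [-4, -1, 8] with period 3; step 8 mod 3 = 2, giving 8.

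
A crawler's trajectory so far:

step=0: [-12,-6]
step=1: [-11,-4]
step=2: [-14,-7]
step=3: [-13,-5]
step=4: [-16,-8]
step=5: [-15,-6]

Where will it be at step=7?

Differencing gives [+1,+2], [-3,-3], [+1,+2], [-3,-3], [+1,+2]. This is the pattern [+1,+2], [-3,-3] repeated.
step 6: apply [-3,-3] → [-18,-9]
step 7: apply [+1,+2] → [-17,-7]

[-17,-7]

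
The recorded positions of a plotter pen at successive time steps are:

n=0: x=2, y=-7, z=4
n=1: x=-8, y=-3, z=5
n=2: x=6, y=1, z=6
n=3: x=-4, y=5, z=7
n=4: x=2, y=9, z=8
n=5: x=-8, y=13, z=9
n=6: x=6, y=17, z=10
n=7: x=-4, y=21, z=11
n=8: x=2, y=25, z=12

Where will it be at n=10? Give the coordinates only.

x=6, y=33, z=14

The x coordinate repeats the cycle [2, -8, 6, -4] with period 4; step 10 mod 4 = 2, giving 6.
The y coordinate changes by +4 each step, so at step 10 it is -7 + 10·(4) = 33.
The z coordinate changes by +1 each step, so at step 10 it is 4 + 10·(1) = 14.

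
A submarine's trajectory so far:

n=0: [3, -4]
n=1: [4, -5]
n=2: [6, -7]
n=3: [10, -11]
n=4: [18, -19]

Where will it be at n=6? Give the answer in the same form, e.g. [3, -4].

[66, -67]

The jumps are [+1, -1], [+2, -2], [+4, -4], [+8, -8] — a geometric progression with ratio 2.
step 5: [18, -19] + [+16, -16] → [34, -35]
step 6: [34, -35] + [+32, -32] → [66, -67]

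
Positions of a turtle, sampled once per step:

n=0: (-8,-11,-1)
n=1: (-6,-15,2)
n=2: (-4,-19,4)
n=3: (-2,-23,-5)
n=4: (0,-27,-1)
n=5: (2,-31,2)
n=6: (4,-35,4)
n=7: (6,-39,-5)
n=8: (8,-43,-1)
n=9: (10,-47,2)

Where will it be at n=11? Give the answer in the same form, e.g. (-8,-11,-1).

The first coordinate changes by +2 each step, so at step 11 it is -8 + 11·(2) = 14.
The second coordinate changes by -4 each step, so at step 11 it is -11 + 11·(-4) = -55.
The third coordinate repeats the cycle [-1, 2, 4, -5] with period 4; step 11 mod 4 = 3, giving -5.

(14,-55,-5)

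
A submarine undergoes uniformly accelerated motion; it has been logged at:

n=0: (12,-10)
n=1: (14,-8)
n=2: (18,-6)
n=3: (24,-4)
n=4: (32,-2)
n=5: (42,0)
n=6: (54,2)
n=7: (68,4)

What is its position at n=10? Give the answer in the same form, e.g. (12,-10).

(122,10)

First differences are (+2,+2), (+4,+2), (+6,+2), (+8,+2), (+10,+2), (+12,+2), (+14,+2); their common second difference is (+2,+0) (constant acceleration).
step 8: (68,4) + (+16,+2) → (84,6)
step 9: (84,6) + (+18,+2) → (102,8)
step 10: (102,8) + (+20,+2) → (122,10)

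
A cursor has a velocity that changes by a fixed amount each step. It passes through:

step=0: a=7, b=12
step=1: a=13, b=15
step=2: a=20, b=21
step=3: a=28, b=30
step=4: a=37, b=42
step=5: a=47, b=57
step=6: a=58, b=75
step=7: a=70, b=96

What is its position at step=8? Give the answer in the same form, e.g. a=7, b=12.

First differences are (+6,+3), (+7,+6), (+8,+9), (+9,+12), (+10,+15), (+11,+18), (+12,+21); their common second difference is (+1,+3) (constant acceleration).
step 8: a=70, b=96 + (+13,+24) → a=83, b=120

a=83, b=120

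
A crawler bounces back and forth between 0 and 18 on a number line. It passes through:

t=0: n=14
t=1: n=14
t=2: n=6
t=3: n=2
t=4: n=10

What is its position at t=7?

n=2

The value reflects between 0 and 18, moving 8 per step.
  step 5: 10 → 18
  step 6: 18 → 10
  step 7: 10 → 2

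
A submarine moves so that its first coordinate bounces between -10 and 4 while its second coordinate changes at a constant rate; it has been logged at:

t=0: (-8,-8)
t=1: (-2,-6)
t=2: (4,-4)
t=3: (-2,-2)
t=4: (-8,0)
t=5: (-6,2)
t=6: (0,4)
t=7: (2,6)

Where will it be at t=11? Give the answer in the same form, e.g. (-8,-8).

(2,14)

The first coordinate travels 6 per step and bounces off the walls at -10 and 4.
  step 8: 2 → -4
  step 9: -4 → -10
  step 10: -10 → -4
  step 11: -4 → 2
The second coordinate changes by +2 each step: at step 11 it is 14.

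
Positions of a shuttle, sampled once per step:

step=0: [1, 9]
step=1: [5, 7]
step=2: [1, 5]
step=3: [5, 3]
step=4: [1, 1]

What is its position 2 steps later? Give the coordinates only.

[1, -3]

First: cycles through 1, 5 every 2 steps. Step 6 lands at position 0 of the cycle → 1.
Second: linear, -2 per step → -3 at step 6.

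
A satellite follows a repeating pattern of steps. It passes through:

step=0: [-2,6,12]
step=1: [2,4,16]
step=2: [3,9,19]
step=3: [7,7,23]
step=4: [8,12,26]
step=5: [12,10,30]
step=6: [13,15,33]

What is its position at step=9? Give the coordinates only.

[22,16,44]

Differencing gives [+4,-2,+4], [+1,+5,+3], [+4,-2,+4], [+1,+5,+3], [+4,-2,+4], [+1,+5,+3]. This is the pattern [+4,-2,+4], [+1,+5,+3] repeated.
step 7: apply [+4,-2,+4] → [17,13,37]
step 8: apply [+1,+5,+3] → [18,18,40]
step 9: apply [+4,-2,+4] → [22,16,44]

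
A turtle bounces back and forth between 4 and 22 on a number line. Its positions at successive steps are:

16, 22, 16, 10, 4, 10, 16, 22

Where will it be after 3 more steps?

4

The value reflects between 4 and 22, moving 6 per step.
  step 8: 22 → 16
  step 9: 16 → 10
  step 10: 10 → 4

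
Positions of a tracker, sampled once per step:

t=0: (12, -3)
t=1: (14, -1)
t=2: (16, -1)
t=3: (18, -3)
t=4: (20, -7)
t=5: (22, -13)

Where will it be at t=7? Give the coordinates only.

(26, -31)

Successive displacements: (+2, +2), (+2, +0), (+2, -2), (+2, -4), (+2, -6) — each changes by (+0, -2).
step 6: (22, -13) + (+2, -8) → (24, -21)
step 7: (24, -21) + (+2, -10) → (26, -31)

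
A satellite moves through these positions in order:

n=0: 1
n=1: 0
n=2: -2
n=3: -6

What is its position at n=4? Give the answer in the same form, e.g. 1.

-14

Consecutive displacements -1, -2, -4 scale by a factor of 2 each step.
step 4: -6 − 8 → -14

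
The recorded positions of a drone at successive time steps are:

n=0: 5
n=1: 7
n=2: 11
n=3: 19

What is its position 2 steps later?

The jumps are +2, +4, +8 — a geometric progression with ratio 2.
step 4: 19 + 16 → 35
step 5: 35 + 32 → 67

67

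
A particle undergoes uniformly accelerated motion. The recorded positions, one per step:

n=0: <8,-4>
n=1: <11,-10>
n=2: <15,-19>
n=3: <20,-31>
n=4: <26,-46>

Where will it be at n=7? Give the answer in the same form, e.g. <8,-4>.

<50,-109>

First differences are <+3,-6>, <+4,-9>, <+5,-12>, <+6,-15>; their common second difference is <+1,-3> (constant acceleration).
step 5: <26,-46> + <+7,-18> → <33,-64>
step 6: <33,-64> + <+8,-21> → <41,-85>
step 7: <41,-85> + <+9,-24> → <50,-109>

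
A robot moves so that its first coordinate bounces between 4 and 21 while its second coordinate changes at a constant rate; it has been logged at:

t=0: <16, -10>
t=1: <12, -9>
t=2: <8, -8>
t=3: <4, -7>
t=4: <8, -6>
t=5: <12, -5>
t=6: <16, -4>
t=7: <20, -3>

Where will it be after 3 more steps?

The first coordinate travels 4 per step and bounces off the walls at 4 and 21.
  step 8: 20 → 18
  step 9: 18 → 14
  step 10: 14 → 10
The second coordinate changes by +1 each step: at step 10 it is 0.

<10, 0>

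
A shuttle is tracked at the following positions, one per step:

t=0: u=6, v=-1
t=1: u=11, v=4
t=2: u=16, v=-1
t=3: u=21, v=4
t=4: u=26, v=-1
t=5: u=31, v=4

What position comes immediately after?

u=36, v=-1

U: linear, +5 per step → 36 at step 6.
V: cycles through -1, 4 every 2 steps. Step 6 lands at position 0 of the cycle → -1.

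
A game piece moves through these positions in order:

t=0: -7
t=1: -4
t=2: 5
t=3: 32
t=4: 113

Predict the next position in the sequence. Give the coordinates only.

356

The jumps are +3, +9, +27, +81 — a geometric progression with ratio 3.
step 5: 113 + 243 → 356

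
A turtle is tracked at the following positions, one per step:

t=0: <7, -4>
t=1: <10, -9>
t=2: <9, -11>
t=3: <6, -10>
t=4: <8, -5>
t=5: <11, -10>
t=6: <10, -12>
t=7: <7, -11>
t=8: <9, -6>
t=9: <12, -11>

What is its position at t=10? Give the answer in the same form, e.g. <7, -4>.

Differencing gives <+3, -5>, <-1, -2>, <-3, +1>, <+2, +5>, <+3, -5>, <-1, -2>, <-3, +1>, <+2, +5>, <+3, -5>. This is the pattern <+3, -5>, <-1, -2>, <-3, +1>, <+2, +5> repeated.
step 10: apply <-1, -2> → <11, -13>

<11, -13>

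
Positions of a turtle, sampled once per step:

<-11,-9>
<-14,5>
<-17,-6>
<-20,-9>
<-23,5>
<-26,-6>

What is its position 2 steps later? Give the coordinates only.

First: linear, -3 per step → -32 at step 7.
Second: cycles through -9, 5, -6 every 3 steps. Step 7 lands at position 1 of the cycle → 5.

<-32,5>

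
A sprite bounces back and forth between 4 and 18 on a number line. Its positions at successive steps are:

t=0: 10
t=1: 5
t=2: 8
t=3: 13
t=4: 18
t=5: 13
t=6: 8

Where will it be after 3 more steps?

15

The value reflects between 4 and 18, moving 5 per step.
  step 7: 8 → 5
  step 8: 5 → 10
  step 9: 10 → 15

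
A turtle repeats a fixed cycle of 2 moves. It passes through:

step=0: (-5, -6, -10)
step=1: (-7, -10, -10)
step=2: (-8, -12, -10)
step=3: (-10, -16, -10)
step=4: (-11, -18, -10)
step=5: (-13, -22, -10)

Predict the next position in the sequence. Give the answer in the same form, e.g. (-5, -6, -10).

(-14, -24, -10)

Differencing gives (-2, -4, +0), (-1, -2, +0), (-2, -4, +0), (-1, -2, +0), (-2, -4, +0). This is the pattern (-2, -4, +0), (-1, -2, +0) repeated.
step 6: apply (-1, -2, +0) → (-14, -24, -10)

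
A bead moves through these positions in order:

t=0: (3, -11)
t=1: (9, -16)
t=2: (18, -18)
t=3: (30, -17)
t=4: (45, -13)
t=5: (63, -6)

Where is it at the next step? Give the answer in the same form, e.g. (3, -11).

(84, 4)

First differences are (+6, -5), (+9, -2), (+12, +1), (+15, +4), (+18, +7); their common second difference is (+3, +3) (constant acceleration).
step 6: (63, -6) + (+21, +10) → (84, 4)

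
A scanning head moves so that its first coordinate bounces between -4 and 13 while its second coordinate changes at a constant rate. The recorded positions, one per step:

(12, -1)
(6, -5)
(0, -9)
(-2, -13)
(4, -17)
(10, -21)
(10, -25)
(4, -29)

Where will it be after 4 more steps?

(12, -45)

The first coordinate reflects between -4 and 13, moving 6 per step.
  step 8: 4 → -2
  step 9: -2 → 0
  step 10: 0 → 6
  step 11: 6 → 12
The second coordinate changes by -4 each step: at step 11 it is -45.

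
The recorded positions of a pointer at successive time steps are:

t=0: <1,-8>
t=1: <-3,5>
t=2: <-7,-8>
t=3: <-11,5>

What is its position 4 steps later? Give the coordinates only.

<-27,5>

First: linear, -4 per step → -27 at step 7.
Second: cycles through -8, 5 every 2 steps. Step 7 lands at position 1 of the cycle → 5.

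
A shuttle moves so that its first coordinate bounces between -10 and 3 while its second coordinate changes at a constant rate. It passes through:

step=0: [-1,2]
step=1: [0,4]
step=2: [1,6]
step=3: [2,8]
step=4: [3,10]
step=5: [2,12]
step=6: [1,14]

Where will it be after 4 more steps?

[-3,22]

The first coordinate reflects between -10 and 3, moving 1 per step.
  step 7: 1 → 0
  step 8: 0 → -1
  step 9: -1 → -2
  step 10: -2 → -3
The second coordinate changes by +2 each step: at step 10 it is 22.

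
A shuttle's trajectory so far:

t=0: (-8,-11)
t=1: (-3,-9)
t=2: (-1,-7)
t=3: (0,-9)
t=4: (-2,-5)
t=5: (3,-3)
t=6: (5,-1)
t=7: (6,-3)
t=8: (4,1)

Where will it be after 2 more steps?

Differencing gives (+5,+2), (+2,+2), (+1,-2), (-2,+4), (+5,+2), (+2,+2), (+1,-2), (-2,+4). This is the pattern (+5,+2), (+2,+2), (+1,-2), (-2,+4) repeated.
step 9: apply (+5,+2) → (9,3)
step 10: apply (+2,+2) → (11,5)

(11,5)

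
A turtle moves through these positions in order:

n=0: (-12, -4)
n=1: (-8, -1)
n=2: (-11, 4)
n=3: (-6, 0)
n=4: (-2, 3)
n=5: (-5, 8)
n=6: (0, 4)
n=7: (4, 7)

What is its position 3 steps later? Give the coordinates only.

(10, 11)

Differencing gives (+4, +3), (-3, +5), (+5, -4), (+4, +3), (-3, +5), (+5, -4), (+4, +3). This is the pattern (+4, +3), (-3, +5), (+5, -4) repeated.
step 8: apply (-3, +5) → (1, 12)
step 9: apply (+5, -4) → (6, 8)
step 10: apply (+4, +3) → (10, 11)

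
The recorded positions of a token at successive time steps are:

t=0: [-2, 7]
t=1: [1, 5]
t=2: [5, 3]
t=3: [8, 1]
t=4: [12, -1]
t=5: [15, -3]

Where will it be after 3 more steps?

[26, -9]

The moves between consecutive positions are [+3, -2], [+4, -2], [+3, -2], [+4, -2], [+3, -2]; they repeat the 2-cycle [[+3, -2], [+4, -2]].
step 6: apply [+4, -2] → [19, -5]
step 7: apply [+3, -2] → [22, -7]
step 8: apply [+4, -2] → [26, -9]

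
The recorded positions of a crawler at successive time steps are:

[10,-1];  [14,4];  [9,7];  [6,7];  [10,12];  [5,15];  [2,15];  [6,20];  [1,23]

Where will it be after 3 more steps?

Differencing gives [+4,+5], [-5,+3], [-3,+0], [+4,+5], [-5,+3], [-3,+0], [+4,+5], [-5,+3]. This is the pattern [+4,+5], [-5,+3], [-3,+0] repeated.
step 9: apply [-3,+0] → [-2,23]
step 10: apply [+4,+5] → [2,28]
step 11: apply [-5,+3] → [-3,31]

[-3,31]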